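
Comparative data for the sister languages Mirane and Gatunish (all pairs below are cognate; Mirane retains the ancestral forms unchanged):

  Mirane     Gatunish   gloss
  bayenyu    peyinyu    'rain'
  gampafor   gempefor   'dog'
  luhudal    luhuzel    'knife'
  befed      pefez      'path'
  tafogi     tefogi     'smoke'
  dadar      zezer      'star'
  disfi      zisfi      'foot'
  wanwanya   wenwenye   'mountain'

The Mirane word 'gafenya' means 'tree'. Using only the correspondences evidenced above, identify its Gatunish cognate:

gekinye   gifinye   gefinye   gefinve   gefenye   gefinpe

gampafor ~ gempefor, tafogi ~ tefogi — Mirane a corresponds to Gatunish e after a consonant, before a labial obstruent.
bayenyu ~ peyinyu — Mirane e corresponds to Gatunish i after a consonant, before a nasal.
wanwanya ~ wenwenye — Mirane a corresponds to Gatunish e word-finally.
Applying these to Mirane 'gafenya':
  gafenya → gefenya   (a→e after a consonant, before a labial obstruent)
  gefenya → gefinya   (e→i after a consonant, before a nasal)
  gefinya → gefinye   (a→e word-finally)
So the Gatunish cognate is 'gefinye'.

gefinye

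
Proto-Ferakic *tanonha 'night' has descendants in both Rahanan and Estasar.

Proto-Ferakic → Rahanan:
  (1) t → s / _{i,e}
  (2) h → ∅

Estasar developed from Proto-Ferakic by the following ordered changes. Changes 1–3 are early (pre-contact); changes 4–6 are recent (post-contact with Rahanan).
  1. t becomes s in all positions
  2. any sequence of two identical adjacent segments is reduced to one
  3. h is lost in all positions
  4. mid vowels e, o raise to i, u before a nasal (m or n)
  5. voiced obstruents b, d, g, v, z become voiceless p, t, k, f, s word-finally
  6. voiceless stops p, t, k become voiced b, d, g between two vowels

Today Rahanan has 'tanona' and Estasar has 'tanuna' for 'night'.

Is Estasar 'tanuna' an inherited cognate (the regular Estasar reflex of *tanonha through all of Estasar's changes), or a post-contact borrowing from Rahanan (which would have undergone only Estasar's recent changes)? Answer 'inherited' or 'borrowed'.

If inherited, *tanonha would pass through all of Estasar's changes:
Estasar: start from *tanonha.
  rule 1 (unconditioned shift): tanonha → sanonha
  rule 2: no change — sanonha
  rule 3 (h-loss): sanonha → sanona
  rule 4 (pre-nasal raising): sanona → sanuna
  rule 5: no change — sanuna
  rule 6: no change — sanuna
  ⇒ Estasar sanuna
If borrowed from Rahanan 'tanona' after the early changes, it would undergo only the recent ones:
  rule 4 (pre-nasal raising): tanona → tanuna
  rule 5 (final devoicing): no change (tanuna)
  rule 6 (intervocalic voicing): no change (tanuna)
  ⇒ as a loan: tanuna
Estasar 'tanuna' matches the loan outcome 'tanuna', not the inherited 'sanuna' — it skipped the early Estasar changes, so it was borrowed from Rahanan.

borrowed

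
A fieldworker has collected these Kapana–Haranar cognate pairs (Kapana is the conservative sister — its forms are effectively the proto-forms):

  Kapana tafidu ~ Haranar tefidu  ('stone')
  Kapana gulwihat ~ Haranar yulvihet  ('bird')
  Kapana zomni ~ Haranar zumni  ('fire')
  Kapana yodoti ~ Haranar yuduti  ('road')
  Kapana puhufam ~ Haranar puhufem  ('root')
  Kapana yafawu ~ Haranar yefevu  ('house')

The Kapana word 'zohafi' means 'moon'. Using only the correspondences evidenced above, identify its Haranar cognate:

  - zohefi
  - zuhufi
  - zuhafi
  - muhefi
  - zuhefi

yodoti ~ yuduti — Kapana o corresponds to Haranar u after a consonant, before a consonant other than r, m, n, p, b, f, v.
tafidu ~ tefidu, yafawu ~ yefevu — Kapana a corresponds to Haranar e after a consonant, before a labial obstruent.
Applying these to Kapana 'zohafi':
  zohafi → zuhafi   (o→u after a consonant, before a consonant other than r, m, n, p, b, f, v)
  zuhafi → zuhefi   (a→e after a consonant, before a labial obstruent)
So the Haranar cognate is 'zuhefi'.

zuhefi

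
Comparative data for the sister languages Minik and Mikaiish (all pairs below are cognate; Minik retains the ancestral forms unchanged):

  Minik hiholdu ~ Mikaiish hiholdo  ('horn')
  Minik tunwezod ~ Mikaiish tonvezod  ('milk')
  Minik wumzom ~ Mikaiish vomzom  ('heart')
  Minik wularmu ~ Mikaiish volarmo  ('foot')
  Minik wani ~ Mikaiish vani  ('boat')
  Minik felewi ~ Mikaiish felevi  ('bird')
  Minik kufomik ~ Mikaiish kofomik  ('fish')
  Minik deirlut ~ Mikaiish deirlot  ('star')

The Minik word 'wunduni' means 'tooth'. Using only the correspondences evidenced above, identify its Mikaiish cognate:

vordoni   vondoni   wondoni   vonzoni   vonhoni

vondoni

wumzom ~ vomzom, wularmu ~ volarmo — Minik w corresponds to Mikaiish v word-initially before a back vowel.
tunwezod ~ tonvezod — Minik u corresponds to Mikaiish o after a consonant, before a nasal.
Applying these to Minik 'wunduni':
  wunduni → vunduni   (w→v word-initially before a back vowel)
  vunduni → vonduni   (u→o after a consonant, before a nasal)
  vonduni → vondoni   (u→o after a consonant, before a nasal)
So the Mikaiish cognate is 'vondoni'.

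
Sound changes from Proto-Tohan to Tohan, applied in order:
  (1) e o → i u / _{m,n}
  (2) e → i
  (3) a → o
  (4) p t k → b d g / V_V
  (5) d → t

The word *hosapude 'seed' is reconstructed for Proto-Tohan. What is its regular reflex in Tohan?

hosobuti

Tohan: *hosapude
  hosapude (rule 1 does not apply)
  hosapude → hosapudi   [vowel merger]
  hosapudi → hosopudi   [vowel merger]
  hosopudi → hosobudi   [intervocalic voicing]
  hosobudi → hosobuti   [unconditioned shift]
  giving Tohan hosobuti.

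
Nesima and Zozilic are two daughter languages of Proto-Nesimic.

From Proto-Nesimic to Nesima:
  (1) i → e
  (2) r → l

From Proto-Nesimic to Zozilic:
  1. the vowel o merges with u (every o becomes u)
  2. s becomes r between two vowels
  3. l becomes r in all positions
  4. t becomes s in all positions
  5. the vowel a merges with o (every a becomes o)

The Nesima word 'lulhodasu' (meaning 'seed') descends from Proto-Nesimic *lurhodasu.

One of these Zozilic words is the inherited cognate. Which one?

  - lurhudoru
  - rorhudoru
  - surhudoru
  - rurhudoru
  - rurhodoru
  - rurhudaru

rurhudoru

Zozilic: start from *lurhodasu.
  rule 1 (vowel merger): lurhodasu → lurhudasu
  rule 2 (rhotacism): lurhudasu → lurhudaru
  rule 3 (unconditioned shift): lurhudaru → rurhudaru
  rule 4: no change — rurhudaru
  rule 5 (vowel merger): rurhudaru → rurhudoru
  ⇒ Zozilic rurhudoru
Only 'rurhudoru' matches the regular Zozilic development of *lurhodasu.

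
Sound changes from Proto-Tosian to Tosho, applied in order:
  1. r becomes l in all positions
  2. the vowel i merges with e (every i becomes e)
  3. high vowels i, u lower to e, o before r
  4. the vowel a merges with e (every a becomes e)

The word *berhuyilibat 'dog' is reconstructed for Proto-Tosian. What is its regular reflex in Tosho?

belhuyelebet

Tosho: start from *berhuyilibat.
  rule 1 (unconditioned shift): berhuyilibat → belhuyilibat
  rule 2 (vowel merger): belhuyilibat → belhuyelebat
  rule 3: no change — belhuyelebat
  rule 4 (vowel merger): belhuyelebat → belhuyelebet
  ⇒ Tosho belhuyelebet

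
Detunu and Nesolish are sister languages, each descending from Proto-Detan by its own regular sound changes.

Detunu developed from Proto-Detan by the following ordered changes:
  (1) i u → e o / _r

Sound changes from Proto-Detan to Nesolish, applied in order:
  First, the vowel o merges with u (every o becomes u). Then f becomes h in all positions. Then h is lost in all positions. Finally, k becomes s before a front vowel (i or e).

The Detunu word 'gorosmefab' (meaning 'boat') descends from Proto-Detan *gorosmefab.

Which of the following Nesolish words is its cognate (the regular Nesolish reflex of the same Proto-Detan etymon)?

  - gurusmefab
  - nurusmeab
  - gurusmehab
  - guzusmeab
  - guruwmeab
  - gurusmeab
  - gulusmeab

Nesolish: *gorosmefab > gurusmefab > gurusmehab > gurusmeab  (by vowel merger, unconditioned shift, h-loss)
Only 'gurusmeab' matches the regular Nesolish development of *gorosmefab.

gurusmeab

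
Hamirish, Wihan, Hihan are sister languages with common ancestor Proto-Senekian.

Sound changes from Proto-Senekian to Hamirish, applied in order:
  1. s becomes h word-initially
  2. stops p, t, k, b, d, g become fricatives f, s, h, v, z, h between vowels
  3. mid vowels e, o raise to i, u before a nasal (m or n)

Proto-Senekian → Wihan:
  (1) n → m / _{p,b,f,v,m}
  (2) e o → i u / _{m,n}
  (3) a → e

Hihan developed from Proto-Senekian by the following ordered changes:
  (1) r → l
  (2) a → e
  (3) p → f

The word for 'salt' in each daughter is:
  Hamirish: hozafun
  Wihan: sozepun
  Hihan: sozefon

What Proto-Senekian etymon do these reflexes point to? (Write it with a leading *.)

Position 6: Hamirish has u, Wihan has u, Hihan has o. Hihan preserves o here (none of its changes turn any other segment into o), so the proto-segment is *o.
Position 1: Hamirish has h, Wihan has s, Hihan has s. Wihan preserves s here (none of its changes turn any other segment into s), so the proto-segment is *s.
Continuing position by position gives *sozapon; check it forward:
Hamirish: start from *sozapon.
  rule 1 (debuccalisation): sozapon → hozapon
  rule 2 (intervocalic lenition): hozapon → hozafon
  rule 3 (pre-nasal raising): hozafon → hozafun
  ⇒ Hamirish hozafun
Wihan: start from *sozapon.
  rule 1: no change — sozapon
  rule 2 (pre-nasal raising): sozapon → sozapun
  rule 3 (vowel merger): sozapun → sozepun
  ⇒ Wihan sozepun
Hihan: *sozapon
  sozapon (rule 1 does not apply)
  sozapon → sozepon   [vowel merger]
  sozepon → sozefon   [unconditioned shift]
  giving Hihan sozefon.
*sozapon is the unique common source.

*sozapon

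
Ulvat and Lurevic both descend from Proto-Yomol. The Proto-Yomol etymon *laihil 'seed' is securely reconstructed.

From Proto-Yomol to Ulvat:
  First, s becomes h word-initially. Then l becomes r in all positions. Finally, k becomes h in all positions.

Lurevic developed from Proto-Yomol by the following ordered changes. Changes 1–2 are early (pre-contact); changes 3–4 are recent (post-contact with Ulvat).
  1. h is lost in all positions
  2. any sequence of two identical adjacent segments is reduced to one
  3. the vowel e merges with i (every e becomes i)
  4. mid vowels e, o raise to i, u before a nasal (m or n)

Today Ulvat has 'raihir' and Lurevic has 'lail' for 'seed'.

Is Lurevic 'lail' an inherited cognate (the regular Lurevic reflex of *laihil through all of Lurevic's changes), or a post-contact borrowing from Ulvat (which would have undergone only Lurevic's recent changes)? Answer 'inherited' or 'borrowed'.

If inherited, *laihil would pass through all of Lurevic's changes:
Lurevic: *laihil > laiil > lail  (by h-loss, degemination)
If borrowed from Ulvat 'raihir' after the early changes, it would undergo only the recent ones:
  rule 3 (vowel merger): no change (raihir)
  rule 4 (pre-nasal raising): no change (raihir)
  ⇒ as a loan: raihir
Lurevic 'lail' matches the inherited outcome exactly, so it is an inherited cognate, not a loan.

inherited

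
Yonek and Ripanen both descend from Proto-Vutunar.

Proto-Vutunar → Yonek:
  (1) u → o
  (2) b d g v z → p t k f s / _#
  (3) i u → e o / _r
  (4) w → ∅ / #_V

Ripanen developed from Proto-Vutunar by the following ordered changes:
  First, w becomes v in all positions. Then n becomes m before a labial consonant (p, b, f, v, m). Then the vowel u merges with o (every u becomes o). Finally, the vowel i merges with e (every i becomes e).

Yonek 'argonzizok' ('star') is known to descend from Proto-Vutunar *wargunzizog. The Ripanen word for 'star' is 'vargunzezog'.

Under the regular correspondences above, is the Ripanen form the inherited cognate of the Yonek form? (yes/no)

Derive the expected Ripanen reflex of *wargunzizog:
Ripanen: start from *wargunzizog.
  rule 1 (unconditioned shift): wargunzizog → vargunzizog
  rule 2: no change — vargunzizog
  rule 3 (vowel merger): vargunzizog → vargonzizog
  rule 4 (vowel merger): vargonzizog → vargonzezog
  ⇒ Ripanen vargonzezog
The regular Ripanen reflex would be 'vargonzezog', but the attested form is 'vargunzezog'. The correspondence is irregular, so they are not cognates (the Ripanen form has a different source).

no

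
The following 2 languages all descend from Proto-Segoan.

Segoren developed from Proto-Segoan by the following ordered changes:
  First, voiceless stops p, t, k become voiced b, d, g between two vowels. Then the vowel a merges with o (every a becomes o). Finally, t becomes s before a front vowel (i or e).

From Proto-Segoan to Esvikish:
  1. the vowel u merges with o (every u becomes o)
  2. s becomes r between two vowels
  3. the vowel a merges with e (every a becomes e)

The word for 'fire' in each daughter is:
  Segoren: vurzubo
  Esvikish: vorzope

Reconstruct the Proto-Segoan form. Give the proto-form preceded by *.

*vurzupa

Position 5: Segoren has u, Esvikish has o. Segoren preserves u here (none of its changes turn any other segment into u), so the proto-segment is *u.
Position 2: Segoren has u, Esvikish has o. Segoren preserves u here (none of its changes turn any other segment into u), so the proto-segment is *u.
Continuing position by position gives *vurzupa; check it forward:
Segoren: *vurzupa
  vurzupa → vurzuba   [intervocalic voicing]
  vurzuba → vurzubo   [vowel merger]
  vurzubo (rule 3 does not apply)
  giving Segoren vurzubo.
Esvikish: *vurzupa > vorzopa > vorzope  (by vowel merger, vowel merger)
Only *vurzupa yields all of Segoren vurzubo, Esvikish vorzope.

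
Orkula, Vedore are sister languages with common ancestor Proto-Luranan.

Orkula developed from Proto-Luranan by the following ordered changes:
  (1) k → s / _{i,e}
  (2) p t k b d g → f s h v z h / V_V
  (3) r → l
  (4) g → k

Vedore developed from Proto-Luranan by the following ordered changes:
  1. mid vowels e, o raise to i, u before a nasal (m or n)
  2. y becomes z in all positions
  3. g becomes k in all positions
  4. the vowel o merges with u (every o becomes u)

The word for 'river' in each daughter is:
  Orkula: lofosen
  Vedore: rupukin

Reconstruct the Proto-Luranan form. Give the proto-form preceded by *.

Position 6: Orkula has e, Vedore has i. Orkula preserves e here (none of its changes turn any other segment into e), so the proto-segment is *e.
Position 3: Orkula has f, Vedore has p. Vedore preserves p here (none of its changes turn any other segment into p), so the proto-segment is *p.
Position 2: Orkula has o, Vedore has u. Orkula preserves o here (none of its changes turn any other segment into o), so the proto-segment is *o.
Continuing position by position gives *ropoken; check it forward:
Orkula: start from *ropoken.
  rule 1 (palatalisation): ropoken → roposen
  rule 2 (intervocalic lenition): roposen → rofosen
  rule 3 (unconditioned shift): rofosen → lofosen
  rule 4: no change — lofosen
  ⇒ Orkula lofosen
Vedore: *ropoken > ropokin > rupukin  (by pre-nasal raising, vowel merger)
No other proto-form is consistent with every reflex, so the reconstruction is *ropoken.

*ropoken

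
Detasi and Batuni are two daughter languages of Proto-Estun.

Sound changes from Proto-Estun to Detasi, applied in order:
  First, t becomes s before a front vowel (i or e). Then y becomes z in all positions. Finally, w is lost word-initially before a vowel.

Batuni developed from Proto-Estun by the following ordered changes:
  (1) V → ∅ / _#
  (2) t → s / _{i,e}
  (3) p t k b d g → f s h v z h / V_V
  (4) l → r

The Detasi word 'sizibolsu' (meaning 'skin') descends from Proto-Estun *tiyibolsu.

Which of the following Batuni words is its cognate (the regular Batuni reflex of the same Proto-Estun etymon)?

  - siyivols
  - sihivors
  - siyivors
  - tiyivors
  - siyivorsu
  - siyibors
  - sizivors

Batuni: *tiyibolsu
  tiyibolsu → tiyibols   [apocope]
  tiyibols → siyibols   [palatalisation]
  siyibols → siyivols   [intervocalic lenition]
  siyivols → siyivors   [unconditioned shift]
  giving Batuni siyivors.
Only 'siyivors' matches the regular Batuni development of *tiyibolsu.

siyivors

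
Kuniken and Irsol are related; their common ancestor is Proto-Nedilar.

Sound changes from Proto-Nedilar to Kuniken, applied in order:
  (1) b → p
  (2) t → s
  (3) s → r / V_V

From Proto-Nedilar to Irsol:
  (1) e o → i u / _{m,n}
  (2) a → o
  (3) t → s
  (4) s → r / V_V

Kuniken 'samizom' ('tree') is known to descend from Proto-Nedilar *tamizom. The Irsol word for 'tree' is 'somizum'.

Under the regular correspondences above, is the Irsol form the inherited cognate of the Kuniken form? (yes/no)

yes

Derive the expected Irsol reflex of *tamizom:
Irsol: *tamizom > tamizum > tomizum > somizum  (by pre-nasal raising, vowel merger, unconditioned shift)
Irsol 'somizum' matches the regular reflex exactly, so the pair is cognate.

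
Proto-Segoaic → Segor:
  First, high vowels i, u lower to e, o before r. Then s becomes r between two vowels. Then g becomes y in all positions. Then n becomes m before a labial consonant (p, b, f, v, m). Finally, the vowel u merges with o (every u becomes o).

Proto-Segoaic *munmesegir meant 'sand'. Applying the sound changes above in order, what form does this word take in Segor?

Segor: start from *munmesegir.
  rule 1 (pre-rhotic lowering): munmesegir → munmeseger
  rule 2 (rhotacism): munmeseger → munmereger
  rule 3 (unconditioned shift): munmereger → munmereyer
  rule 4 (nasal place assimilation): munmereyer → mummereyer
  rule 5 (vowel merger): mummereyer → mommereyer
  ⇒ Segor mommereyer

mommereyer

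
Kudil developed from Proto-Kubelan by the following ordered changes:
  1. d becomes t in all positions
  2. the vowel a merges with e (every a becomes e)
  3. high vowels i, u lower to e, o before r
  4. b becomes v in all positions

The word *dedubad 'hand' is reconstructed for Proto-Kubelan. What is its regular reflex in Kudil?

tetuvet

Kudil: start from *dedubad.
  rule 1 (unconditioned shift): dedubad → tetubat
  rule 2 (vowel merger): tetubat → tetubet
  rule 3: no change — tetubet
  rule 4 (unconditioned shift): tetubet → tetuvet
  ⇒ Kudil tetuvet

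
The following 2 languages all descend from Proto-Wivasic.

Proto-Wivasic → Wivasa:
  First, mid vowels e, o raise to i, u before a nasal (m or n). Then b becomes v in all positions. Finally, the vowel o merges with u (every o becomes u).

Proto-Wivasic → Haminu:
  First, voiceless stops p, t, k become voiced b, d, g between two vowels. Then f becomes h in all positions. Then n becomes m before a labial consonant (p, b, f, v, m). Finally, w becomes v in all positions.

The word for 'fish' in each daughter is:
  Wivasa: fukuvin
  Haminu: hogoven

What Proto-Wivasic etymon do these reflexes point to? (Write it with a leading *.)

*fokoven

Position 3: Wivasa has k, Haminu has g. Wivasa preserves k here (none of its changes turn any other segment into k), so the proto-segment is *k.
Position 1: Wivasa has f, Haminu has h. Wivasa preserves f here (none of its changes turn any other segment into f), so the proto-segment is *f.
Position 2: Wivasa has u, Haminu has o. Haminu preserves o here (none of its changes turn any other segment into o), so the proto-segment is *o.
This points to *fokoven. Verify forward in each daughter:
Wivasa: *fokoven > fokovin > fukuvin  (by pre-nasal raising, vowel merger)
Haminu: start from *fokoven.
  rule 1 (intervocalic voicing): fokoven → fogoven
  rule 2 (unconditioned shift): fogoven → hogoven
  rule 3: no change — hogoven
  rule 4: no change — hogoven
  ⇒ Haminu hogoven
*fokoven is the unique common source.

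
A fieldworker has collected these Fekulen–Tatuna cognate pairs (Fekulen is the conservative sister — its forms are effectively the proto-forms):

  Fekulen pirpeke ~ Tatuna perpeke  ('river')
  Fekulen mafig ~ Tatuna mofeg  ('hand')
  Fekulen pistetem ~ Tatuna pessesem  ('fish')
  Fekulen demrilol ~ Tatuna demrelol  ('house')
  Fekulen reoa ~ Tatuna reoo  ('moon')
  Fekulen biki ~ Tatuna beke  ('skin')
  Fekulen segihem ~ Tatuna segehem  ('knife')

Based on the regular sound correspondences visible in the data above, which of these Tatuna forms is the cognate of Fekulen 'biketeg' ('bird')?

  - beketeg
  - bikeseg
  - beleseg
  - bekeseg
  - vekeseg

bekeseg

mafig ~ mofeg, pistetem ~ pessesem — Fekulen i corresponds to Tatuna e after a consonant, before a consonant other than r, m, n, p, b, f, v.
pistetem ~ pessesem — Fekulen t corresponds to Tatuna s between vowels (before a front vowel).
Applying these to Fekulen 'biketeg':
  biketeg → beketeg   (i→e after a consonant, before a consonant other than r, m, n, p, b, f, v)
  beketeg → bekeseg   (t→s between vowels (before a front vowel))
So the Tatuna cognate is 'bekeseg'.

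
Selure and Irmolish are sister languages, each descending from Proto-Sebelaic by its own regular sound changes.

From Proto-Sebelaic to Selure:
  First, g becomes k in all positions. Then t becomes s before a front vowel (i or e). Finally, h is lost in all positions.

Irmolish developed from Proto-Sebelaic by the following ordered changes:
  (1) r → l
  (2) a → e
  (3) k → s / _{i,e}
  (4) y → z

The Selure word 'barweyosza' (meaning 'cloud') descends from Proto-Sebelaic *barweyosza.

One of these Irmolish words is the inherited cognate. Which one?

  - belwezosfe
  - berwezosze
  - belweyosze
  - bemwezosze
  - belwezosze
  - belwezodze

Irmolish: *barweyosza > balweyosza > belweyosze > belwezosze  (by unconditioned shift, vowel merger, unconditioned shift)
Only 'belwezosze' matches the regular Irmolish development of *barweyosza.

belwezosze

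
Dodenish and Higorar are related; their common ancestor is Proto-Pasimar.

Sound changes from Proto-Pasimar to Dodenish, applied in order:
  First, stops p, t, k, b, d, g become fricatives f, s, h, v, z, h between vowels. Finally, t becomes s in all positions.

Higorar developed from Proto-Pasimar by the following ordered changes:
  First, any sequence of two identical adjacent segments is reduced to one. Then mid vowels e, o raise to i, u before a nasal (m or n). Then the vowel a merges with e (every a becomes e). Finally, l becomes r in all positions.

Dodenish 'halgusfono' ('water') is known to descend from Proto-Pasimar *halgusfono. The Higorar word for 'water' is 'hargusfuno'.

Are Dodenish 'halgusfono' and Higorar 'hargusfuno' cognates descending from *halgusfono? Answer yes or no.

Derive the expected Higorar reflex of *halgusfono:
Higorar: start from *halgusfono.
  rule 1: no change — halgusfono
  rule 2 (pre-nasal raising): halgusfono → halgusfuno
  rule 3 (vowel merger): halgusfuno → helgusfuno
  rule 4 (unconditioned shift): helgusfuno → hergusfuno
  ⇒ Higorar hergusfuno
The regular Higorar reflex would be 'hergusfuno', but the attested form is 'hargusfuno'. The correspondence is irregular, so they are not cognates (the Higorar form has a different source).

no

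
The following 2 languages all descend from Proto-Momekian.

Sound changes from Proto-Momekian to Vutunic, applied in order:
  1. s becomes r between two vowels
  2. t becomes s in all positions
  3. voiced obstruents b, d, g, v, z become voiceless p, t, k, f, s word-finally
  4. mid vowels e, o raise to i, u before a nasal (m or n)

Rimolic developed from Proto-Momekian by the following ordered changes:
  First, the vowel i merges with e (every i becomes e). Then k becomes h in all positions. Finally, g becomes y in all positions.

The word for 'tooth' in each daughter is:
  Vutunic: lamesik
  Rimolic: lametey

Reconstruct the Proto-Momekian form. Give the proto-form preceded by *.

Position 6: Vutunic has i, Rimolic has e. Taking the neighbouring segments as reconstructed: Vutunic i can only go back to *i; Rimolic e could go back to *e or *i — the one source consistent with every daughter is *i.
Position 5: Vutunic has s, Rimolic has t. Rimolic preserves t here (none of its changes turn any other segment into t), so the proto-segment is *t.
Position 7: Vutunic has k, Rimolic has y. Taking the neighbouring segments as reconstructed: Vutunic k could go back to *k or *g; Rimolic y could go back to *g or *y — the one source consistent with every daughter is *g.
The remaining positions agree across the daughters. Check the candidate against every language:
Vutunic: *lametig > lamesig > lamesik  (by unconditioned shift, final devoicing)
Rimolic: *lametig
  lametig → lameteg   [vowel merger]
  lameteg (rule 2 does not apply)
  lameteg → lametey   [unconditioned shift]
  giving Rimolic lametey.
No other proto-form is consistent with every reflex, so the reconstruction is *lametig.

*lametig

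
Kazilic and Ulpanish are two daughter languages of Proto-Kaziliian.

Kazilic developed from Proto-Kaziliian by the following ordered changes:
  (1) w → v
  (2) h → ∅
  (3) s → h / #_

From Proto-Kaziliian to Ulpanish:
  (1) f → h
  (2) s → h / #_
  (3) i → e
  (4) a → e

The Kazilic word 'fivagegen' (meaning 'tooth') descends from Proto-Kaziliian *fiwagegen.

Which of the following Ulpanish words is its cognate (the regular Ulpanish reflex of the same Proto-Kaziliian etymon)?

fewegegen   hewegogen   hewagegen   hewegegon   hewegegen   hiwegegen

hewegegen

Ulpanish: *fiwagegen > hiwagegen > hewagegen > hewegegen  (by unconditioned shift, vowel merger, vowel merger)
Among the options, 'hewegegen' alone shows every Ulpanish change applied in order.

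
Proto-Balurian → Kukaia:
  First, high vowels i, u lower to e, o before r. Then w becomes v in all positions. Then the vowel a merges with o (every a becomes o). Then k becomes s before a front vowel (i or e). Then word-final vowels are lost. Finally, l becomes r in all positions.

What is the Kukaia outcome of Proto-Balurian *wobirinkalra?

voberinkorr

Kukaia: start from *wobirinkalra.
  rule 1 (pre-rhotic lowering): wobirinkalra → woberinkalra
  rule 2 (unconditioned shift): woberinkalra → voberinkalra
  rule 3 (vowel merger): voberinkalra → voberinkolro
  rule 4: no change — voberinkolro
  rule 5 (apocope): voberinkolro → voberinkolr
  rule 6 (unconditioned shift): voberinkolr → voberinkorr
  ⇒ Kukaia voberinkorr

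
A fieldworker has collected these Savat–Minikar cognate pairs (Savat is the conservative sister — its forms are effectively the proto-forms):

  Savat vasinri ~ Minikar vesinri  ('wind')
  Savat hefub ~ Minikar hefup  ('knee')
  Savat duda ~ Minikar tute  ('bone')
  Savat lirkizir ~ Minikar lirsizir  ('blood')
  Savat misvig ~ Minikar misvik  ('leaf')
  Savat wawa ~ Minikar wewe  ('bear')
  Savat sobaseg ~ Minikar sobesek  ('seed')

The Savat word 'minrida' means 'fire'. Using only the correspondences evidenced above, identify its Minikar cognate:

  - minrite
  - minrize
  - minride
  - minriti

duda ~ tute — Savat d corresponds to Minikar t between vowels (before a back vowel).
duda ~ tute, wawa ~ wewe — Savat a corresponds to Minikar e word-finally.
Applying these to Savat 'minrida':
  minrida → minrita   (d→t between vowels (before a back vowel))
  minrita → minrite   (a→e word-finally)
So the Minikar cognate is 'minrite'.

minrite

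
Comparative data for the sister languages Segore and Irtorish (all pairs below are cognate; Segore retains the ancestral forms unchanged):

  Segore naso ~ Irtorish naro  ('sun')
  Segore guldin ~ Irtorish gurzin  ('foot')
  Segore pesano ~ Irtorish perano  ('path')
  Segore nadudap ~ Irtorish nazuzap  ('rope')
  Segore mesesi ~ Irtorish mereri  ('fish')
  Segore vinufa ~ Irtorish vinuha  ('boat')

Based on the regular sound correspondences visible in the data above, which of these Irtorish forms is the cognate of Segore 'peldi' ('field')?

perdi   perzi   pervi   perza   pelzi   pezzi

perzi

guldin ~ gurzin — Segore l corresponds to Irtorish r after a vowel, before a consonant other than r, m, n, p, b, f, v.
guldin ~ gurzin — Segore d corresponds to Irtorish z after a consonant, before a front vowel.
Applying these to Segore 'peldi':
  peldi → perdi   (l→r after a vowel, before a consonant other than r, m, n, p, b, f, v)
  perdi → perzi   (d→z after a consonant, before a front vowel)
So the Irtorish cognate is 'perzi'.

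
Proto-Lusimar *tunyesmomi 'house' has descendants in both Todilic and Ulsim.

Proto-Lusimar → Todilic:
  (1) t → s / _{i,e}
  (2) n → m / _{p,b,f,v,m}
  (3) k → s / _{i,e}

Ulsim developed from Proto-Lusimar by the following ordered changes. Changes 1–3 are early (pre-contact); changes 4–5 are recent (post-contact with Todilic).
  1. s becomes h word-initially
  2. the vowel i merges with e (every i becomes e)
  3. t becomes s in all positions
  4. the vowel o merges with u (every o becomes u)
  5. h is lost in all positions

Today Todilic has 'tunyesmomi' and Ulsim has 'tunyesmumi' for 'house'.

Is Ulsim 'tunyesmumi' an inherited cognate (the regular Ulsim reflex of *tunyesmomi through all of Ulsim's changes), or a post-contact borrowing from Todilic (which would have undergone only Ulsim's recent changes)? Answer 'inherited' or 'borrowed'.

If inherited, *tunyesmomi would pass through all of Ulsim's changes:
Ulsim: *tunyesmomi > tunyesmome > sunyesmome > sunyesmume  (by vowel merger, unconditioned shift, vowel merger)
If borrowed from Todilic 'tunyesmomi' after the early changes, it would undergo only the recent ones:
  rule 4 (vowel merger): tunyesmomi → tunyesmumi
  rule 5 (h-loss): no change (tunyesmumi)
  ⇒ as a loan: tunyesmumi
Ulsim 'tunyesmumi' matches the loan outcome 'tunyesmumi', not the inherited 'sunyesmume' — it skipped the early Ulsim changes, so it was borrowed from Todilic.

borrowed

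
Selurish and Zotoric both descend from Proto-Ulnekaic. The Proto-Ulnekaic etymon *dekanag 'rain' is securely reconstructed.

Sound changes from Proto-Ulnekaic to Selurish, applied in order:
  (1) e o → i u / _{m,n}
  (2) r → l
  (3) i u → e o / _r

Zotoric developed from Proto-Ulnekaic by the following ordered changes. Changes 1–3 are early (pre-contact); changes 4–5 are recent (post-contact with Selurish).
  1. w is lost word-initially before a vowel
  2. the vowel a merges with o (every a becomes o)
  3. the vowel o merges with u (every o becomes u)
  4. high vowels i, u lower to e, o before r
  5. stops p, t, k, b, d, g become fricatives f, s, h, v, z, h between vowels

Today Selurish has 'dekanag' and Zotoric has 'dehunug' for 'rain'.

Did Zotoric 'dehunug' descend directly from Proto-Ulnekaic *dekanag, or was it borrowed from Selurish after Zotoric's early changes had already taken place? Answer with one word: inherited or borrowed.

If inherited, *dekanag would pass through all of Zotoric's changes:
Zotoric: *dekanag > dekonog > dekunug > dehunug  (by vowel merger, vowel merger, intervocalic lenition)
If borrowed from Selurish 'dekanag' after the early changes, it would undergo only the recent ones:
  rule 4 (pre-rhotic lowering): no change (dekanag)
  rule 5 (intervocalic lenition): dekanag → dehanag
  ⇒ as a loan: dehanag
Zotoric 'dehunug' matches the inherited outcome exactly, so it is an inherited cognate, not a loan.

inherited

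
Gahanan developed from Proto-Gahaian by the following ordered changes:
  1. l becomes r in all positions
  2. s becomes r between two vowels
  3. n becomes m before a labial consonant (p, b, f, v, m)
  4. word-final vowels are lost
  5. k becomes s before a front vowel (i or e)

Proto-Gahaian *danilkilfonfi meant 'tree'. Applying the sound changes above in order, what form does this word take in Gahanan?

danirsirfomf

Gahanan: *danilkilfonfi
  danilkilfonfi → danirkirfonfi   [unconditioned shift]
  danirkirfonfi (rule 2 does not apply)
  danirkirfonfi → danirkirfomfi   [nasal place assimilation]
  danirkirfomfi → danirkirfomf   [apocope]
  danirkirfomf → danirsirfomf   [palatalisation]
  giving Gahanan danirsirfomf.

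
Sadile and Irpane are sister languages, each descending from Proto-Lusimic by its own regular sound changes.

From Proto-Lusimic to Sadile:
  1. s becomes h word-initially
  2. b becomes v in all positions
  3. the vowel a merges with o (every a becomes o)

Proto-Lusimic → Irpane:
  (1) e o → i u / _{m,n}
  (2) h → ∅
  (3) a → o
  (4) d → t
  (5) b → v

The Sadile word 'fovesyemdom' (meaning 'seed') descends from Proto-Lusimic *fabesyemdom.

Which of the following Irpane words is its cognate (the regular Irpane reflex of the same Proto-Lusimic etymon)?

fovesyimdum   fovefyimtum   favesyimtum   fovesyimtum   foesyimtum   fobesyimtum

fovesyimtum

Irpane: *fabesyemdom > fabesyimdum > fobesyimdum > fobesyimtum > fovesyimtum  (by pre-nasal raising, vowel merger, unconditioned shift, unconditioned shift)
Among the options, 'fovesyimtum' alone shows every Irpane change applied in order.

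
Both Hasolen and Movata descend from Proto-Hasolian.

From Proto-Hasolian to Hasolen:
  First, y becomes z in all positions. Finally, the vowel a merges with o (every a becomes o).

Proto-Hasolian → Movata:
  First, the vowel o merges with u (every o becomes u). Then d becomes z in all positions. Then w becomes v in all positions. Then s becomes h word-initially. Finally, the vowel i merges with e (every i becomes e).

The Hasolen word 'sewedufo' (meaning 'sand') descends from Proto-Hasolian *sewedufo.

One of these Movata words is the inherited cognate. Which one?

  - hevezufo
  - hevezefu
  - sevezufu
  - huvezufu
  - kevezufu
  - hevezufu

hevezufu

Movata: *sewedufo
  sewedufo → sewedufu   [vowel merger]
  sewedufu → sewezufu   [unconditioned shift]
  sewezufu → sevezufu   [unconditioned shift]
  sevezufu → hevezufu   [debuccalisation]
  hevezufu (rule 5 does not apply)
  giving Movata hevezufu.
Among the options, 'hevezufu' alone shows every Movata change applied in order.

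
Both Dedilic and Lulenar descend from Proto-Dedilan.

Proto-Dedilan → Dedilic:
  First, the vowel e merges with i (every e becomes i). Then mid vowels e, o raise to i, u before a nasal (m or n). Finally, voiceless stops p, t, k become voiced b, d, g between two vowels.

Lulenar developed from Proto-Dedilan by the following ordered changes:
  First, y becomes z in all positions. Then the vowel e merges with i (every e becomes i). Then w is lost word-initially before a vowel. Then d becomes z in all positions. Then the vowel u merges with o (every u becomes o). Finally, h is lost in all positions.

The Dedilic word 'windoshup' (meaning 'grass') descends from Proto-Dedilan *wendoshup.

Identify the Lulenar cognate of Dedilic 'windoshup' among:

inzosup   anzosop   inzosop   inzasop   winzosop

Lulenar: *wendoshup > windoshup > indoshup > inzoshup > inzoshop > inzosop  (by vowel merger, glide loss, unconditioned shift, vowel merger, h-loss)
The other candidates each miss or misapply at least one Lulenar change.

inzosop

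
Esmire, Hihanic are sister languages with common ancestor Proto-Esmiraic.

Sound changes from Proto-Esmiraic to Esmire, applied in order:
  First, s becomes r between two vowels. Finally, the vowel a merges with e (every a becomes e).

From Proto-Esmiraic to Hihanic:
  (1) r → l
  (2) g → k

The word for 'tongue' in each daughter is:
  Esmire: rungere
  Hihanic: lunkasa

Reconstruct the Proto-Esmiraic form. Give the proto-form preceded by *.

Position 1: Esmire has r, Hihanic has l. Taking the neighbouring segments as reconstructed: Esmire r can only go back to *r; Hihanic l could go back to *l or *r — the one source consistent with every daughter is *r.
Position 6: Esmire has r, Hihanic has s. Hihanic preserves s here (none of its changes turn any other segment into s), so the proto-segment is *s.
Verify the candidate proto-form against each daughter:
Esmire: start from *rungasa.
  rule 1 (rhotacism): rungasa → rungara
  rule 2 (vowel merger): rungara → rungere
  ⇒ Esmire rungere
Hihanic: start from *rungasa.
  rule 1 (unconditioned shift): rungasa → lungasa
  rule 2 (unconditioned shift): lungasa → lunkasa
  ⇒ Hihanic lunkasa
Only *rungasa yields all of Esmire rungere, Hihanic lunkasa.

*rungasa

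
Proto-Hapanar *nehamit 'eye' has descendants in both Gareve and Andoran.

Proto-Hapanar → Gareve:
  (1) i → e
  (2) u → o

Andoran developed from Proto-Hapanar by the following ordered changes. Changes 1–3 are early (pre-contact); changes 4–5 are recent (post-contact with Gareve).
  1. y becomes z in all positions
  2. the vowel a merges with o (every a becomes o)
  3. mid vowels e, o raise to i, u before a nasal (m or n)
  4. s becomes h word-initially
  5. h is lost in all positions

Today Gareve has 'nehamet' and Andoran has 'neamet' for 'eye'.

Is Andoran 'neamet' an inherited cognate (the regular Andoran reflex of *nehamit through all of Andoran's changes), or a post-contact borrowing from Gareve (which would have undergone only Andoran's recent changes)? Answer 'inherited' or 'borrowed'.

If inherited, *nehamit would pass through all of Andoran's changes:
Andoran: *nehamit
  nehamit (rule 1 does not apply)
  nehamit → nehomit   [vowel merger]
  nehomit → nehumit   [pre-nasal raising]
  nehumit (rule 4 does not apply)
  nehumit → neumit   [h-loss]
  giving Andoran neumit.
If borrowed from Gareve 'nehamet' after the early changes, it would undergo only the recent ones:
  rule 4 (debuccalisation): no change (nehamet)
  rule 5 (h-loss): nehamet → neamet
  ⇒ as a loan: neamet
Andoran 'neamet' matches the loan outcome 'neamet', not the inherited 'neumit' — it skipped the early Andoran changes, so it was borrowed from Gareve.

borrowed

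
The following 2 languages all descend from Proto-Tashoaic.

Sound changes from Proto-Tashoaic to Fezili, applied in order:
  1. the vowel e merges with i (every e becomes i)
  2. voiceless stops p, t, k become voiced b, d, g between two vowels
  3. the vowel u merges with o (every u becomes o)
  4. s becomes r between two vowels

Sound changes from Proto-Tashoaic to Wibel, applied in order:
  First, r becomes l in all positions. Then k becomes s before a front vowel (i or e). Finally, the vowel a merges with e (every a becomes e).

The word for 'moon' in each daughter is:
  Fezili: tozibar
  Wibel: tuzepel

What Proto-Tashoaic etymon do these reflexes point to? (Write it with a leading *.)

*tuzepar

Position 6: Fezili has a, Wibel has e. Fezili preserves a here (none of its changes turn any other segment into a), so the proto-segment is *a.
Position 2: Fezili has o, Wibel has u. Wibel preserves u here (none of its changes turn any other segment into u), so the proto-segment is *u.
Position 5: Fezili has b, Wibel has p. Wibel preserves p here (none of its changes turn any other segment into p), so the proto-segment is *p.
This points to *tuzepar. Verify forward in each daughter:
Fezili: *tuzepar
  tuzepar → tuzipar   [vowel merger]
  tuzipar → tuzibar   [intervocalic voicing]
  tuzibar → tozibar   [vowel merger]
  tozibar (rule 4 does not apply)
  giving Fezili tozibar.
Wibel: *tuzepar > tuzepal > tuzepel  (by unconditioned shift, vowel merger)
*tuzepar is the unique common source.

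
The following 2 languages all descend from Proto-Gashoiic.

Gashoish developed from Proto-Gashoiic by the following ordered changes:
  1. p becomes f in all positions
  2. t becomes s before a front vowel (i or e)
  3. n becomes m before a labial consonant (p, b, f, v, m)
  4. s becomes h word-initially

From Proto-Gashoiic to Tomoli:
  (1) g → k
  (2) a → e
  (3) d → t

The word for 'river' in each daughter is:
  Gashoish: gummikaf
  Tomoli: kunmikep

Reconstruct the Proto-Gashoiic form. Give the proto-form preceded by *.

Position 1: Gashoish has g, Tomoli has k. Gashoish preserves g here (none of its changes turn any other segment into g), so the proto-segment is *g.
Position 7: Gashoish has a, Tomoli has e. Gashoish preserves a here (none of its changes turn any other segment into a), so the proto-segment is *a.
Position 3: Gashoish has m, Tomoli has n. Tomoli preserves n here (none of its changes turn any other segment into n), so the proto-segment is *n.
This points to *gunmikap. Verify forward in each daughter:
Gashoish: *gunmikap > gunmikaf > gummikaf  (by unconditioned shift, nasal place assimilation)
Tomoli: *gunmikap
  gunmikap → kunmikap   [unconditioned shift]
  kunmikap → kunmikep   [vowel merger]
  kunmikep (rule 3 does not apply)
  giving Tomoli kunmikep.
No other proto-form is consistent with every reflex, so the reconstruction is *gunmikap.

*gunmikap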